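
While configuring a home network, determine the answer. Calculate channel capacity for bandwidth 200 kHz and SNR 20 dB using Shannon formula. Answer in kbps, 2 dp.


Given: B = 200 kHz, SNR = 20 dB
SNR linear = 10^(20/10) = 100
1 + SNR = 101
log2(101) = 6.6582114828
C = 200 * 1000 * 6.6582114828 = 1331642.2966 bps
C = 1331.642297 kbps -> 1331.64 kbps (2 dp)

1331.64


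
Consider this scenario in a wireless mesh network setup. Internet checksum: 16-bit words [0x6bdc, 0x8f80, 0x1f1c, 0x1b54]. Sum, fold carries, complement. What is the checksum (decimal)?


Given words: [0x6bdc, 0x8f80, 0x1f1c, 0x1b54]
Step 1: Sum all words
Raw sum = 27612 + 36736 + 7964 + 6996 = 79308
Step 2: Fold carry: (13772 + 1) = 13773
One's complement = ~13773 & 0xFFFF = 51762

51762


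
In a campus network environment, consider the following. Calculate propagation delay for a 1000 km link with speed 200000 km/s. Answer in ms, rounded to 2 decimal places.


Given: distance = 1000 km, speed = 200000 km/s
Delay = distance / speed = 1000 / 200000 seconds
Delay in ms = 1000 * 1000 / 200000
Delay = 5.0000 ms
Rounded to 2 dp = 5.00 ms

5.00


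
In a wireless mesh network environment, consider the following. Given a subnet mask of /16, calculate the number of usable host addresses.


Given: subnet mask /16
Host bits = 32 - 16 = 16
Total addresses = 2^16 = 65536
Usable hosts = 65536 - 2 (network + broadcast) = 65534

65534


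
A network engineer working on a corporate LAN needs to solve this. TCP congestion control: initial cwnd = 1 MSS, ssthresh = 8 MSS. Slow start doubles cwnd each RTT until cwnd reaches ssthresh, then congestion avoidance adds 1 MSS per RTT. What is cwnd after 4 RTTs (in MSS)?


RTT 0: cwnd = 1 MSS (initial)
RTT 1: cwnd = 2 MSS (slow start, doubled)
RTT 2: cwnd = 4 MSS (slow start, doubled)
RTT 3: cwnd = 8 MSS (slow start, doubled)
RTT 4: cwnd = 9 MSS (congestion avoidance, +1)

9


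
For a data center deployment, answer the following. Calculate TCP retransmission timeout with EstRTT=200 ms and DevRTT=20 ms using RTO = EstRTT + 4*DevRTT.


Given: EstRTT = 200 ms, DevRTT = 20 ms
Timeout = EstRTT + 4 * DevRTT
4 * DevRTT = 4 * 20 = 80
Timeout = 200 + 80 = 280 ms

280


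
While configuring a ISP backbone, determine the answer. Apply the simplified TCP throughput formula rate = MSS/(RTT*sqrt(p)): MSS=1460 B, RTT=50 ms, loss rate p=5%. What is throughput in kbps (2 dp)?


Given: MSS = 1460 bytes, RTT = 50 ms, loss = 5%
RTT in seconds = 50 / 1000 = 0.05
Loss rate = 5% = 0.05
sqrt(loss) = sqrt(0.05) = 0.223606797750
Throughput (bytes/s) = 1460 / (0.05 * 0.223606797750) = 130586.3699
Throughput (kbps) = 130586.3699 * 8 / 1000 = 1044.690959 -> 1044.69 kbps (2 dp)

1044.69


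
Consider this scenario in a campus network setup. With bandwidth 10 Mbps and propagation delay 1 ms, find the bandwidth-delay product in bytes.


Given: bandwidth = 10 Mbps, delay = 1 ms
BDP in bits = 10 * 10^6 * 1 / 1000
BDP in bits = 10000
BDP in bytes = 10000 / 8 = 1250

1250


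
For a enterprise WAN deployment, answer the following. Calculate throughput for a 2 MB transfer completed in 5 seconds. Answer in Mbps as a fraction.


Given: file = 2 MB, time = 5 s
File in Mb = 2 * 8 = 16 Mb
Throughput = 16 / 5 Mbps
Throughput = 16/5 Mbps

16/5


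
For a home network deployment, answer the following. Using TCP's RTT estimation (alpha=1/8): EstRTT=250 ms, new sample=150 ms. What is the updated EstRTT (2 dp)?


Given: EstRTT = 250 ms, SampleRTT = 150 ms, alpha = 1/8
New EstRTT = (1 - alpha) * EstRTT + alpha * SampleRTT
(7/8) * 250 = 218.75
(1/8) * 150 = 18.75
New EstRTT = 218.75 + 18.75 = 237.5 ms -> 237.50 ms (2 dp)

237.50


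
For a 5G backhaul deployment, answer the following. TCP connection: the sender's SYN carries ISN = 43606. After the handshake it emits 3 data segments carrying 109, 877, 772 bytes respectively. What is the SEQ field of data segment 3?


The SYN occupies sequence number ISN = 43606, so the first data byte is ISN + 1 = 43607.
SEQ of data segment i = (ISN + 1) + sum of payload sizes of segments 1..i-1.
Segment 1: SEQ = 43607, payload = 109 bytes
Segment 2: SEQ = 43716, payload = 877 bytes
Segment 3: SEQ = 44593, payload = 772 bytes
SEQ of segment 3 = 43607 + 109 + 877 = 44593

44593


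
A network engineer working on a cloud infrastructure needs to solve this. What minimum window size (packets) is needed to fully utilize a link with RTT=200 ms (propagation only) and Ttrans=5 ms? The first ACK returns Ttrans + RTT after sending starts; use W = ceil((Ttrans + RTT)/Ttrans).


Given: Ttrans = 5 ms, RTT = 200 ms (= 2 * Tprop, Tprop = 100 ms)
Time until first ACK returns = Ttrans + RTT = 5 + 200 = 205 ms
Need W * Ttrans >= Ttrans + RTT  ->  W >= (Ttrans + RTT) / Ttrans
(Ttrans + RTT) / Ttrans = 205 / 5 = 41
W_min = ceil(41) = 41

41


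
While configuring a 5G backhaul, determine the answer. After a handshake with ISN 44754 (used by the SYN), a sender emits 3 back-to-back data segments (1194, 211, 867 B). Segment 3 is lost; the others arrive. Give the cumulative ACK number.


SYN uses sequence number 44754; first data byte = ISN + 1 = 44755.
Segment 1: SEQ = 44755, len = 1194 B, covers [44755, 45948]
Segment 2: SEQ = 45949, len = 211 B, covers [45949, 46159]
Segment 3: SEQ = 46160, len = 867 B, covers [46160, 47026] [LOST]
In-order data received: bytes [44755, 46159] (segments 1..2).
Segment 3 missing -> gap begins at byte 46160.
Cumulative ACK = next expected in-order byte = 44755 + 1194 + 211 = 46160

46160


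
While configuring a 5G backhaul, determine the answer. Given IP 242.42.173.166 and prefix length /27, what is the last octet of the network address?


Given: IP = 242.42.173.166, prefix = /27
Subnet mask = 255.255.255.224
Last octet of IP: 166
Last octet of mask: 224
Network last octet = 166 AND 224 = 160

160


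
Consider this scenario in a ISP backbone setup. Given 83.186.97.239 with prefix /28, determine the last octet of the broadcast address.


Given: IP = 83.186.97.239, prefix = /28
Host bits = 32 - 28 = 4
Network last octet = 239 AND mask = 224
Host part size = 2^4 - 1 = 15
Broadcast last octet = 224 OR 15 = 239

239


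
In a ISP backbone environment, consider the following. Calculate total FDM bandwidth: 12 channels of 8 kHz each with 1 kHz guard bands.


Given: 12 channels, 8 kHz each, guard = 1 kHz
Channel bandwidth = 12 * 8 = 96 kHz
Guard bands = 11 gaps * 1 kHz = 11 kHz
Total = 96 + 11 = 107 kHz

107


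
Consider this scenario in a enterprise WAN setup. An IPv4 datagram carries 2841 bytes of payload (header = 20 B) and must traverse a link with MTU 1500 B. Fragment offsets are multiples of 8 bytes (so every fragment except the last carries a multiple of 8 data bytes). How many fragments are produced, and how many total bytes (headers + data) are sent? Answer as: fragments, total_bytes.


Max data per non-final fragment = floor((MTU - header)/8)*8 = floor((1500 - 20)/8)*8 = floor(1480/8)*8 = 1480 B
Final fragment needs no 8-byte alignment: it can carry up to MTU - header = 1480 B
Non-final fragments needed = ceil((payload - 1480) / 1480) = ceil(1361/1480) = ceil(0.9196) = 1
Number of fragments = 1 + 1 = 2
Fragment sizes (data): 1 * 1480 B + 1361 B (last, 1361 <= 1480 OK)
Total bytes sent = payload + n_frags * header = 2841 + 2*20 = 2841 + 40 = 2881 B

2, 2881


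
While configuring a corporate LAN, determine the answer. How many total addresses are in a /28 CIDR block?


Given: CIDR prefix /28
Host bits = 32 - 28 = 4
Total addresses = 2^4 = 16

16


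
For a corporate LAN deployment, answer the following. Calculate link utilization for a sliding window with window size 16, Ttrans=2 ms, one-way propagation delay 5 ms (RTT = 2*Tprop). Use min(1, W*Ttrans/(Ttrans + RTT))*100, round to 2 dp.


Given: W = 16, Ttrans = 2 ms, RTT = 10 ms (= 2 * Tprop, Tprop = 5 ms)
Cycle time = Ttrans + RTT = 2 + 10 = 12 ms (first packet sent until its ACK returns)
W * Ttrans = 16 * 2 = 32 ms of sending per cycle
W * Ttrans / (Ttrans + RTT) = 32 / 12 = 2.666667
U = min(1, 2.666667) = 1.000000
U% = 100.00%

100.00


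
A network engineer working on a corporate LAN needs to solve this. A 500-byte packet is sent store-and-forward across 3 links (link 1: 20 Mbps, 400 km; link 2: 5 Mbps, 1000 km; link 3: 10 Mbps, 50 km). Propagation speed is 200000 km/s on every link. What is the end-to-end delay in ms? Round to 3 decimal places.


Packet = 500 bytes = 4000 bits. Store-and-forward: sum (t_trans + t_prop) per link.
Link 1: t_trans = 4000/(20*10^6) s = 0.2000 ms; t_prop = 400/200000 s = 2.0000 ms; subtotal = 2.2000 ms
Link 2: t_trans = 4000/(5*10^6) s = 0.8000 ms; t_prop = 1000/200000 s = 5.0000 ms; subtotal = 5.8000 ms
Link 3: t_trans = 4000/(10*10^6) s = 0.4000 ms; t_prop = 50/200000 s = 0.2500 ms; subtotal = 0.6500 ms
End-to-end = 2.2000 + 5.8000 + 0.6500 = 8.6500 ms -> 8.650 ms (3 dp)

8.650


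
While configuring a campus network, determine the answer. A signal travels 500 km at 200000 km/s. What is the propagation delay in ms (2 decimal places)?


Given: distance = 500 km, speed = 200000 km/s
Delay = distance / speed = 500 / 200000 seconds
Delay in ms = 500 * 1000 / 200000
Delay = 2.5000 ms
Rounded to 2 dp = 2.50 ms

2.50


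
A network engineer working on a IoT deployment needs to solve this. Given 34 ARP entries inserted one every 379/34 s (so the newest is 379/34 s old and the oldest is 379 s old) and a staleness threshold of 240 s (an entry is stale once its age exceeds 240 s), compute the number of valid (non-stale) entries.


Ages are k * 379/34 s for k = 1..34 (spacing = 11.1471 s).
Entry k is valid iff k * 379/34 <= 240 iff k <= 34 * 240 / 379 = 21.5303
n_valid = floor(21.5303) = 21
(n_stale = 34 - 21 = 13)

21


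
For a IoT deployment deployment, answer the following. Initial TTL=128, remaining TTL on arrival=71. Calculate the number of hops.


Given: initial TTL = 128, received TTL = 71
Hops = initial TTL - received TTL
Hops = 128 - 71 = 57

57


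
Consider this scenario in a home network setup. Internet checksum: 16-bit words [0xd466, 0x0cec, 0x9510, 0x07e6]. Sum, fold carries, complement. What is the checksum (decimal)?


Given words: [0xd466, 0x0cec, 0x9510, 0x07e6]
Step 1: Sum all words
Raw sum = 54374 + 3308 + 38160 + 2022 = 97864
Step 2: Fold carry: (32328 + 1) = 32329
One's complement = ~32329 & 0xFFFF = 33206

33206


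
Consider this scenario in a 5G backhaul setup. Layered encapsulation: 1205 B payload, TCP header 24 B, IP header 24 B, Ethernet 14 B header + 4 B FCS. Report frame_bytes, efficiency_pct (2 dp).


TCP segment = 1205 + 24 = 1229 B
IP packet = 1229 + 24 = 1253 B
Ethernet frame = 1253 + 14 + 4 = 1271 B
Efficiency = app / frame = 1205 / 1271 = 0.948072 = 94.8072% -> 94.81% (2 dp)

1271, 94.81


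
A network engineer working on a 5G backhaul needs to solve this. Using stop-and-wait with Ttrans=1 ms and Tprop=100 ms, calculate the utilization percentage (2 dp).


Given: Ttrans = 1 ms, Tprop = 100 ms
RTT = 2 * Tprop = 2 * 100 = 200 ms
U = Ttrans / (Ttrans + RTT)
U = 1 / (1 + 200)
U = 1 / 201 = 0.004975
U% = 0.50%

0.50


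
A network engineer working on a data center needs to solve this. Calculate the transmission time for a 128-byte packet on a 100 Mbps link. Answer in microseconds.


Given: packet = 128 bytes, bandwidth = 100 Mbps
Packet in bits = 128 * 8 = 1024 bits
Bandwidth = 100 * 10^6 = 100000000 bps
Time = 1024 / 100000000 seconds
Time in us = 1024 * 10^6 / 100000000 = 10.24

10.24


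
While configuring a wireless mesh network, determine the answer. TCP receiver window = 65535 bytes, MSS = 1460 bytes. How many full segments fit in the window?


Given: RWND = 65535 bytes, MSS = 1460 bytes
Full segments = floor(RWND / MSS)
Full segments = floor(65535 / 1460)
Full segments = floor(44.887) = 44

44


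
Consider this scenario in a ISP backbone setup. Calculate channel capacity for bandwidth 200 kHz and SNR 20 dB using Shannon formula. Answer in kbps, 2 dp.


Given: B = 200 kHz, SNR = 20 dB
SNR linear = 10^(20/10) = 100
1 + SNR = 101
log2(101) = 6.6582114828
C = 200 * 1000 * 6.6582114828 = 1331642.2966 bps
C = 1331.642297 kbps -> 1331.64 kbps (2 dp)

1331.64


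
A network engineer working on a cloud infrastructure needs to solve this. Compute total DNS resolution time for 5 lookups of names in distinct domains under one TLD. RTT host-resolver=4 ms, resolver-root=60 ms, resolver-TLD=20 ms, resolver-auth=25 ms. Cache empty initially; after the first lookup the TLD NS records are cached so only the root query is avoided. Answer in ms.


Lookup 1 (cold cache): local + root + TLD + auth = 4 + 60 + 20 + 25 = 109 ms
Lookups 2..5 (TLD NS cached -> skip root; new domain -> still ask TLD and auth): local + TLD + auth = 4 + 20 + 25 = 49 ms each
Remaining 4 lookups: 4 * 49 = 196 ms
Total = 109 + 196 = 305 ms

305


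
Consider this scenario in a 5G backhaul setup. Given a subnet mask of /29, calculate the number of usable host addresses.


Given: subnet mask /29
Host bits = 32 - 29 = 3
Total addresses = 2^3 = 8
Usable hosts = 8 - 2 (network + broadcast) = 6

6


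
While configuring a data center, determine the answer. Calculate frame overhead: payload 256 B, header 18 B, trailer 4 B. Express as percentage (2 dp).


Given: payload = 256 B, header = 18 B, trailer = 4 B
Overhead bytes = header + trailer = 18 + 4 = 22
Total frame = payload + overhead = 256 + 22 = 278
Overhead % = 22 / 278 * 100 = 7.9137% -> 7.91% (2 dp)

7.91


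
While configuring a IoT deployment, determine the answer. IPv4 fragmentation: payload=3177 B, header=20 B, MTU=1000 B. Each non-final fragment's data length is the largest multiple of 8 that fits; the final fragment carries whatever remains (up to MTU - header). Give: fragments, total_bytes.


Max data per non-final fragment = floor((MTU - header)/8)*8 = floor((1000 - 20)/8)*8 = floor(980/8)*8 = 976 B
Final fragment needs no 8-byte alignment: it can carry up to MTU - header = 980 B
Non-final fragments needed = ceil((payload - 980) / 976) = ceil(2197/976) = ceil(2.2510) = 3
Number of fragments = 3 + 1 = 4
Fragment sizes (data): 3 * 976 B + 249 B (last, 249 <= 980 OK)
Total bytes sent = payload + n_frags * header = 3177 + 4*20 = 3177 + 80 = 3257 B

4, 3257


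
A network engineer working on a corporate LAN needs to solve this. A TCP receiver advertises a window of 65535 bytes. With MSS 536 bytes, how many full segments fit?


Given: RWND = 65535 bytes, MSS = 536 bytes
Full segments = floor(RWND / MSS)
Full segments = floor(65535 / 536)
Full segments = floor(122.2668) = 122

122


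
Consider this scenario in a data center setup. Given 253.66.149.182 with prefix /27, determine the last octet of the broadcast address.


Given: IP = 253.66.149.182, prefix = /27
Host bits = 32 - 27 = 5
Network last octet = 182 AND mask = 160
Host part size = 2^5 - 1 = 31
Broadcast last octet = 160 OR 31 = 191

191


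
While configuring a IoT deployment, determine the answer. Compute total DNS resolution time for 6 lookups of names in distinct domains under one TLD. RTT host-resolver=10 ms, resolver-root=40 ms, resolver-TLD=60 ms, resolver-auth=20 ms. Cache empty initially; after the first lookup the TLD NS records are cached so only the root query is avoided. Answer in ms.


Lookup 1 (cold cache): local + root + TLD + auth = 10 + 40 + 60 + 20 = 130 ms
Lookups 2..6 (TLD NS cached -> skip root; new domain -> still ask TLD and auth): local + TLD + auth = 10 + 60 + 20 = 90 ms each
Remaining 5 lookups: 5 * 90 = 450 ms
Total = 130 + 450 = 580 ms

580


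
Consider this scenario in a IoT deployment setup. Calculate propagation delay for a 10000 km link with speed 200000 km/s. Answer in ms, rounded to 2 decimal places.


Given: distance = 10000 km, speed = 200000 km/s
Delay = distance / speed = 10000 / 200000 seconds
Delay in ms = 10000 * 1000 / 200000
Delay = 50.0000 ms
Rounded to 2 dp = 50.00 ms

50.00


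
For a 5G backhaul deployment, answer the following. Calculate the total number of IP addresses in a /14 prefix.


Given: CIDR prefix /14
Host bits = 32 - 14 = 18
Total addresses = 2^18 = 262144

262144


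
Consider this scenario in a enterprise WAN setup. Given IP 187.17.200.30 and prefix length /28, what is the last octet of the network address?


Given: IP = 187.17.200.30, prefix = /28
Subnet mask = 255.255.255.240
Last octet of IP: 30
Last octet of mask: 240
Network last octet = 30 AND 240 = 16

16


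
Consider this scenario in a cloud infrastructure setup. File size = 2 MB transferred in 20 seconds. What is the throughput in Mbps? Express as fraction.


Given: file = 2 MB, time = 20 s
File in Mb = 2 * 8 = 16 Mb
Throughput = 16 / 20 Mbps
Throughput = 4/5 Mbps

4/5


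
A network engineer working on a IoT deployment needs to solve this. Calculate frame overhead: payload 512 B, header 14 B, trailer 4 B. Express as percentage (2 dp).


Given: payload = 512 B, header = 14 B, trailer = 4 B
Overhead bytes = header + trailer = 14 + 4 = 18
Total frame = payload + overhead = 512 + 18 = 530
Overhead % = 18 / 530 * 100 = 3.3962% -> 3.40% (2 dp)

3.40


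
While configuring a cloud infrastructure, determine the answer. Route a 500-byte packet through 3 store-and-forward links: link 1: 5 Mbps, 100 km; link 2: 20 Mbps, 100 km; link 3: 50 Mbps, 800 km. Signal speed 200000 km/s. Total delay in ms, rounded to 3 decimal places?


Packet = 500 bytes = 4000 bits. Store-and-forward: sum (t_trans + t_prop) per link.
Link 1: t_trans = 4000/(5*10^6) s = 0.8000 ms; t_prop = 100/200000 s = 0.5000 ms; subtotal = 1.3000 ms
Link 2: t_trans = 4000/(20*10^6) s = 0.2000 ms; t_prop = 100/200000 s = 0.5000 ms; subtotal = 0.7000 ms
Link 3: t_trans = 4000/(50*10^6) s = 0.0800 ms; t_prop = 800/200000 s = 4.0000 ms; subtotal = 4.0800 ms
End-to-end = 1.3000 + 0.7000 + 4.0800 = 6.0800 ms -> 6.080 ms (3 dp)

6.080


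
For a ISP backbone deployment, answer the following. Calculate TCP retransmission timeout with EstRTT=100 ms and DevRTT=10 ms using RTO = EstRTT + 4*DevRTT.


Given: EstRTT = 100 ms, DevRTT = 10 ms
Timeout = EstRTT + 4 * DevRTT
4 * DevRTT = 4 * 10 = 40
Timeout = 100 + 40 = 140 ms

140


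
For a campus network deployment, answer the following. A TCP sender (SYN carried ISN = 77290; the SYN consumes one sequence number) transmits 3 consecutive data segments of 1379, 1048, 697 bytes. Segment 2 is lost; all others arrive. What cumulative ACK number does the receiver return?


SYN uses sequence number 77290; first data byte = ISN + 1 = 77291.
Segment 1: SEQ = 77291, len = 1379 B, covers [77291, 78669]
Segment 2: SEQ = 78670, len = 1048 B, covers [78670, 79717] [LOST]
Segment 3: SEQ = 79718, len = 697 B, covers [79718, 80414]
In-order data received: bytes [77291, 78669] (segments 1..1).
Segment 2 missing -> gap begins at byte 78670; later segments buffered out of order.
Cumulative ACK = next expected in-order byte = 77291 + 1379 = 78670

78670


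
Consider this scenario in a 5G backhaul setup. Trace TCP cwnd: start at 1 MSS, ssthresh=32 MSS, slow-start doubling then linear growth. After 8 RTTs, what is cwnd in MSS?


RTT 0: cwnd = 1 MSS (initial)
RTT 1: cwnd = 2 MSS (slow start, doubled)
RTT 2: cwnd = 4 MSS (slow start, doubled)
RTT 3: cwnd = 8 MSS (slow start, doubled)
RTT 4: cwnd = 16 MSS (slow start, doubled)
RTT 5: cwnd = 32 MSS (slow start, doubled)
RTT 6: cwnd = 33 MSS (congestion avoidance, +1)
RTT 7: cwnd = 34 MSS (congestion avoidance, +1)
RTT 8: cwnd = 35 MSS (congestion avoidance, +1)

35


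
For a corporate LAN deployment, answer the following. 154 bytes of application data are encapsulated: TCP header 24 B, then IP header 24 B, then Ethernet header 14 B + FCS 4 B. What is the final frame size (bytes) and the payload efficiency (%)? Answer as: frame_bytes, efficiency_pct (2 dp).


TCP segment = 154 + 24 = 178 B
IP packet = 178 + 24 = 202 B
Ethernet frame = 202 + 14 + 4 = 220 B
Efficiency = app / frame = 154 / 220 = 0.700000 = 70.0000% -> 70.00% (2 dp)

220, 70.00


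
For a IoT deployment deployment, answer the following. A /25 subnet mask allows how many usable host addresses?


Given: subnet mask /25
Host bits = 32 - 25 = 7
Total addresses = 2^7 = 128
Usable hosts = 128 - 2 (network + broadcast) = 126

126


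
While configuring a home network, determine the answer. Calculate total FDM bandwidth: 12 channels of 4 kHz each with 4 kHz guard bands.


Given: 12 channels, 4 kHz each, guard = 4 kHz
Channel bandwidth = 12 * 4 = 48 kHz
Guard bands = 11 gaps * 4 kHz = 44 kHz
Total = 48 + 44 = 92 kHz

92


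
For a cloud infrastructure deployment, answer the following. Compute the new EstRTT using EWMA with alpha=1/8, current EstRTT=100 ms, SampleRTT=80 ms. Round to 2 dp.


Given: EstRTT = 100 ms, SampleRTT = 80 ms, alpha = 1/8
New EstRTT = (1 - alpha) * EstRTT + alpha * SampleRTT
(7/8) * 100 = 87.5
(1/8) * 80 = 10
New EstRTT = 87.5 + 10 = 97.5 ms -> 97.50 ms (2 dp)

97.50


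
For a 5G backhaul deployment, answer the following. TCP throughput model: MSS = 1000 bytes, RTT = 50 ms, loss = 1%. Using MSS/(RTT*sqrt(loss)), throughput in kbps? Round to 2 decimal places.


Given: MSS = 1000 bytes, RTT = 50 ms, loss = 1%
RTT in seconds = 50 / 1000 = 0.05
Loss rate = 1% = 0.01
sqrt(loss) = sqrt(0.01) = 0.1
Throughput (bytes/s) = 1000 / (0.05 * 0.1) = 200000.0000
Throughput (kbps) = 200000.0000 * 8 / 1000 = 1600.000000 -> 1600.00 kbps (2 dp)

1600.00


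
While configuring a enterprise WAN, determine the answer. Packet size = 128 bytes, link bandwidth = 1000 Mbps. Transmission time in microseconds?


Given: packet = 128 bytes, bandwidth = 1000 Mbps
Packet in bits = 128 * 8 = 1024 bits
Bandwidth = 1000 * 10^6 = 1000000000 bps
Time = 1024 / 1000000000 seconds
Time in us = 1024 * 10^6 / 1000000000 = 1.024

1.024


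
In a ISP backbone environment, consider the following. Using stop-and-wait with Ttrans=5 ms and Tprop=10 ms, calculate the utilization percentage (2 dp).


Given: Ttrans = 5 ms, Tprop = 10 ms
RTT = 2 * Tprop = 2 * 10 = 20 ms
U = Ttrans / (Ttrans + RTT)
U = 5 / (5 + 20)
U = 5 / 25 = 0.2
U% = 20.00%

20.00


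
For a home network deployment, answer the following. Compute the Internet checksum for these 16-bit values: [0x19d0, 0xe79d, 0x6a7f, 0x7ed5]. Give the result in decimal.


Given words: [0x19d0, 0xe79d, 0x6a7f, 0x7ed5]
Step 1: Sum all words
Raw sum = 6608 + 59293 + 27263 + 32469 = 125633
Step 2: Fold carry: (60097 + 1) = 60098
One's complement = ~60098 & 0xFFFF = 5437

5437


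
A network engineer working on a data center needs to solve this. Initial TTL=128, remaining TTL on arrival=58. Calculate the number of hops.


Given: initial TTL = 128, received TTL = 58
Hops = initial TTL - received TTL
Hops = 128 - 58 = 70

70


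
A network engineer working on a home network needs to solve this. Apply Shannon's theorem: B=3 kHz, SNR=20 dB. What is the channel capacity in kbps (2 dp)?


Given: B = 3 kHz, SNR = 20 dB
SNR linear = 10^(20/10) = 100
1 + SNR = 101
log2(101) = 6.6582114828
C = 3 * 1000 * 6.6582114828 = 19974.6344 bps
C = 19.974634 kbps -> 19.97 kbps (2 dp)

19.97


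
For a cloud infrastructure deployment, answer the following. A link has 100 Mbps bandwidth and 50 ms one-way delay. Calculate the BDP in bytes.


Given: bandwidth = 100 Mbps, delay = 50 ms
BDP in bits = 100 * 10^6 * 50 / 1000
BDP in bits = 5000000
BDP in bytes = 5000000 / 8 = 625000

625000


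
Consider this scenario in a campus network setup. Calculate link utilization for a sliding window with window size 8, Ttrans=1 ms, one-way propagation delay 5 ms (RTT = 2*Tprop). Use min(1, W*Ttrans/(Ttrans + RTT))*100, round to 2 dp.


Given: W = 8, Ttrans = 1 ms, RTT = 10 ms (= 2 * Tprop, Tprop = 5 ms)
Cycle time = Ttrans + RTT = 1 + 10 = 11 ms (first packet sent until its ACK returns)
W * Ttrans = 8 * 1 = 8 ms of sending per cycle
W * Ttrans / (Ttrans + RTT) = 8 / 11 = 0.727273
U = min(1, 0.727273) = 0.727273
U% = 72.73%

72.73


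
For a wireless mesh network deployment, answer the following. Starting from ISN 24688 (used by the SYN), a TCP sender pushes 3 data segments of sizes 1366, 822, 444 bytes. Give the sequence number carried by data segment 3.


The SYN occupies sequence number ISN = 24688, so the first data byte is ISN + 1 = 24689.
SEQ of data segment i = (ISN + 1) + sum of payload sizes of segments 1..i-1.
Segment 1: SEQ = 24689, payload = 1366 bytes
Segment 2: SEQ = 26055, payload = 822 bytes
Segment 3: SEQ = 26877, payload = 444 bytes
SEQ of segment 3 = 24689 + 1366 + 822 = 26877

26877


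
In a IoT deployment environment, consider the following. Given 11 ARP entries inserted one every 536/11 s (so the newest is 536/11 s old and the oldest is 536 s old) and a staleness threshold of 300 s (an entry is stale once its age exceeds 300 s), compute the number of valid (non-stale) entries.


Ages are k * 536/11 s for k = 1..11 (spacing = 48.7273 s).
Entry k is valid iff k * 536/11 <= 300 iff k <= 11 * 300 / 536 = 6.1567
n_valid = floor(6.1567) = 6
(n_stale = 11 - 6 = 5)

6


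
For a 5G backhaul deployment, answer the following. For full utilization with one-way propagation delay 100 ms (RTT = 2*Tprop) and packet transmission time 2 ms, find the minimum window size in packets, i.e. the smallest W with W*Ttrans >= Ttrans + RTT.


Given: Ttrans = 2 ms, RTT = 200 ms (= 2 * Tprop, Tprop = 100 ms)
Time until first ACK returns = Ttrans + RTT = 2 + 200 = 202 ms
Need W * Ttrans >= Ttrans + RTT  ->  W >= (Ttrans + RTT) / Ttrans
(Ttrans + RTT) / Ttrans = 202 / 2 = 101
W_min = ceil(101) = 101

101


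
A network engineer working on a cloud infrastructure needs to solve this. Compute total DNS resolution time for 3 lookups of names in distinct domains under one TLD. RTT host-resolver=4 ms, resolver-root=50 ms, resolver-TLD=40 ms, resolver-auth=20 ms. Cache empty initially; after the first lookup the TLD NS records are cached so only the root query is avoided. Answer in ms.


Lookup 1 (cold cache): local + root + TLD + auth = 4 + 50 + 40 + 20 = 114 ms
Lookups 2..3 (TLD NS cached -> skip root; new domain -> still ask TLD and auth): local + TLD + auth = 4 + 40 + 20 = 64 ms each
Remaining 2 lookups: 2 * 64 = 128 ms
Total = 114 + 128 = 242 ms

242


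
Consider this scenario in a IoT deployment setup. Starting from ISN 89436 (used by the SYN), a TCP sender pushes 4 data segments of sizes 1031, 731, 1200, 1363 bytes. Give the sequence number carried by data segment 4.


The SYN occupies sequence number ISN = 89436, so the first data byte is ISN + 1 = 89437.
SEQ of data segment i = (ISN + 1) + sum of payload sizes of segments 1..i-1.
Segment 1: SEQ = 89437, payload = 1031 bytes
Segment 2: SEQ = 90468, payload = 731 bytes
Segment 3: SEQ = 91199, payload = 1200 bytes
Segment 4: SEQ = 92399, payload = 1363 bytes
SEQ of segment 4 = 89437 + 1031 + 731 + 1200 = 92399

92399


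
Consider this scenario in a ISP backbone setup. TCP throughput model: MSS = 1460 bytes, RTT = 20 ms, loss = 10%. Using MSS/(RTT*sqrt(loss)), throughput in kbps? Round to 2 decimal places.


Given: MSS = 1460 bytes, RTT = 20 ms, loss = 10%
RTT in seconds = 20 / 1000 = 0.02
Loss rate = 10% = 0.1
sqrt(loss) = sqrt(0.1) = 0.316227766017
Throughput (bytes/s) = 1460 / (0.02 * 0.316227766017) = 230846.2692
Throughput (kbps) = 230846.2692 * 8 / 1000 = 1846.770154 -> 1846.77 kbps (2 dp)

1846.77


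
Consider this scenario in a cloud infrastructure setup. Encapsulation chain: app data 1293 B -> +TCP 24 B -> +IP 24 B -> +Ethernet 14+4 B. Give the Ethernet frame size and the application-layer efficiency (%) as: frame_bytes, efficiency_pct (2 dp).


TCP segment = 1293 + 24 = 1317 B
IP packet = 1317 + 24 = 1341 B
Ethernet frame = 1341 + 14 + 4 = 1359 B
Efficiency = app / frame = 1293 / 1359 = 0.951435 = 95.1435% -> 95.14% (2 dp)

1359, 95.14


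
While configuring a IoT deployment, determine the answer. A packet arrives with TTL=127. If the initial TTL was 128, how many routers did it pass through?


Given: initial TTL = 128, received TTL = 127
Hops = initial TTL - received TTL
Hops = 128 - 127 = 1

1


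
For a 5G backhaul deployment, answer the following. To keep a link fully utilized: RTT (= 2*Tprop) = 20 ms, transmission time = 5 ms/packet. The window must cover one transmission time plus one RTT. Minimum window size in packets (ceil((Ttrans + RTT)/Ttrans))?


Given: Ttrans = 5 ms, RTT = 20 ms (= 2 * Tprop, Tprop = 10 ms)
Time until first ACK returns = Ttrans + RTT = 5 + 20 = 25 ms
Need W * Ttrans >= Ttrans + RTT  ->  W >= (Ttrans + RTT) / Ttrans
(Ttrans + RTT) / Ttrans = 25 / 5 = 5
W_min = ceil(5) = 5

5


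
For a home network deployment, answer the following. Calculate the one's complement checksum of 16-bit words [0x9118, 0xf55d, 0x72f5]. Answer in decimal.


Given words: [0x9118, 0xf55d, 0x72f5]
Step 1: Sum all words
Raw sum = 37144 + 62813 + 29429 = 129386
Step 2: Fold carry: (63850 + 1) = 63851
One's complement = ~63851 & 0xFFFF = 1684

1684


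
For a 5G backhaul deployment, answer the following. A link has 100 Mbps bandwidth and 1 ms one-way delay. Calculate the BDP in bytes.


Given: bandwidth = 100 Mbps, delay = 1 ms
BDP in bits = 100 * 10^6 * 1 / 1000
BDP in bits = 100000
BDP in bytes = 100000 / 8 = 12500

12500


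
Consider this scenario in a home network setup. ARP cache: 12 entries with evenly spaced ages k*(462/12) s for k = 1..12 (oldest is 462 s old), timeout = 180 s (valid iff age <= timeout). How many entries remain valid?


Ages are k * 462/12 s for k = 1..12 (spacing = 38.5000 s).
Entry k is valid iff k * 462/12 <= 180 iff k <= 12 * 180 / 462 = 4.6753
n_valid = floor(4.6753) = 4
(n_stale = 12 - 4 = 8)

4


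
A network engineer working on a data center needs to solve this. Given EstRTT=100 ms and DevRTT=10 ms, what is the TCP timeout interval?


Given: EstRTT = 100 ms, DevRTT = 10 ms
Timeout = EstRTT + 4 * DevRTT
4 * DevRTT = 4 * 10 = 40
Timeout = 100 + 40 = 140 ms

140


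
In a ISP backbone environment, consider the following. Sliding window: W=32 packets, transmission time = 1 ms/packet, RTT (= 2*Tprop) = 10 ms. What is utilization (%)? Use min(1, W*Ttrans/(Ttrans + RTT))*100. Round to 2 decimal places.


Given: W = 32, Ttrans = 1 ms, RTT = 10 ms (= 2 * Tprop, Tprop = 5 ms)
Cycle time = Ttrans + RTT = 1 + 10 = 11 ms (first packet sent until its ACK returns)
W * Ttrans = 32 * 1 = 32 ms of sending per cycle
W * Ttrans / (Ttrans + RTT) = 32 / 11 = 2.909091
U = min(1, 2.909091) = 1.000000
U% = 100.00%

100.00


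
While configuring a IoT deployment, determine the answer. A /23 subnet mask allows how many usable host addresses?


Given: subnet mask /23
Host bits = 32 - 23 = 9
Total addresses = 2^9 = 512
Usable hosts = 512 - 2 (network + broadcast) = 510

510


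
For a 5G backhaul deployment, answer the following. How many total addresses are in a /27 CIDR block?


Given: CIDR prefix /27
Host bits = 32 - 27 = 5
Total addresses = 2^5 = 32

32


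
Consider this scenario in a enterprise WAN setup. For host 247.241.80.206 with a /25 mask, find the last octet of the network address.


Given: IP = 247.241.80.206, prefix = /25
Subnet mask = 255.255.255.128
Last octet of IP: 206
Last octet of mask: 128
Network last octet = 206 AND 128 = 128

128


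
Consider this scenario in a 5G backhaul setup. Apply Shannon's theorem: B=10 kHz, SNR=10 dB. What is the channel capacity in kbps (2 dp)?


Given: B = 10 kHz, SNR = 10 dB
SNR linear = 10^(10/10) = 10
1 + SNR = 11
log2(11) = 3.4594316186
C = 10 * 1000 * 3.4594316186 = 34594.3162 bps
C = 34.594316 kbps -> 34.59 kbps (2 dp)

34.59


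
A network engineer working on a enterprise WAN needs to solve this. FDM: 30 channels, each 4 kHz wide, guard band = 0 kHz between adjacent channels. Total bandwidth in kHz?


Given: 30 channels, 4 kHz each, guard = 0 kHz
Channel bandwidth = 30 * 4 = 120 kHz
Guard bands = 29 gaps * 0 kHz = 0 kHz
Total = 120 + 0 = 120 kHz

120


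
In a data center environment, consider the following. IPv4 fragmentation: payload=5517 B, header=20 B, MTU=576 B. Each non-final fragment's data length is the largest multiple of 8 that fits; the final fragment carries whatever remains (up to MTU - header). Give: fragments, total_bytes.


Max data per non-final fragment = floor((MTU - header)/8)*8 = floor((576 - 20)/8)*8 = floor(556/8)*8 = 552 B
Final fragment needs no 8-byte alignment: it can carry up to MTU - header = 556 B
Non-final fragments needed = ceil((payload - 556) / 552) = ceil(4961/552) = ceil(8.9873) = 9
Number of fragments = 9 + 1 = 10
Fragment sizes (data): 9 * 552 B + 549 B (last, 549 <= 556 OK)
Total bytes sent = payload + n_frags * header = 5517 + 10*20 = 5517 + 200 = 5717 B

10, 5717


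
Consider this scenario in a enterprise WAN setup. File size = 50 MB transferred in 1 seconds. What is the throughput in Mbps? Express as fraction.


Given: file = 50 MB, time = 1 s
File in Mb = 50 * 8 = 400 Mb
Throughput = 400 / 1 Mbps
Throughput = 400 Mbps

400


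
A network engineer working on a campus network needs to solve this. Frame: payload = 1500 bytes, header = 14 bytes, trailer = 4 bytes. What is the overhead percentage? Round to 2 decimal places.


Given: payload = 1500 B, header = 14 B, trailer = 4 B
Overhead bytes = header + trailer = 14 + 4 = 18
Total frame = payload + overhead = 1500 + 18 = 1518
Overhead % = 18 / 1518 * 100 = 1.1858% -> 1.19% (2 dp)

1.19


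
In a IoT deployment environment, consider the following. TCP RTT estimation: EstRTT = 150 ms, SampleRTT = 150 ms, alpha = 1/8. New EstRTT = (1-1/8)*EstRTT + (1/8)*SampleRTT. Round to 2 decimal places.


Given: EstRTT = 150 ms, SampleRTT = 150 ms, alpha = 1/8
New EstRTT = (1 - alpha) * EstRTT + alpha * SampleRTT
(7/8) * 150 = 131.25
(1/8) * 150 = 18.75
New EstRTT = 131.25 + 18.75 = 150 ms -> 150.00 ms (2 dp)

150.00


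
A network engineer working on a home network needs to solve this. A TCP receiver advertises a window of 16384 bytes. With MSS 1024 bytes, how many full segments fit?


Given: RWND = 16384 bytes, MSS = 1024 bytes
Full segments = floor(RWND / MSS)
Full segments = floor(16384 / 1024)
Full segments = floor(16.0) = 16

16


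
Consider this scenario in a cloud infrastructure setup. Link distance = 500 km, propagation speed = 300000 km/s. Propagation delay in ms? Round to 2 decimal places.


Given: distance = 500 km, speed = 300000 km/s
Delay = distance / speed = 500 / 300000 seconds
Delay in ms = 500 * 1000 / 300000
Delay = 1.6667 ms
Rounded to 2 dp = 1.67 ms

1.67


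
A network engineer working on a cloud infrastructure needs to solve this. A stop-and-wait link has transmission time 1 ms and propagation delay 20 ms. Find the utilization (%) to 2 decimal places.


Given: Ttrans = 1 ms, Tprop = 20 ms
RTT = 2 * Tprop = 2 * 20 = 40 ms
U = Ttrans / (Ttrans + RTT)
U = 1 / (1 + 40)
U = 1 / 41 = 0.02439
U% = 2.44%

2.44


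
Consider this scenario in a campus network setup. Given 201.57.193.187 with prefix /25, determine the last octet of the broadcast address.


Given: IP = 201.57.193.187, prefix = /25
Host bits = 32 - 25 = 7
Network last octet = 187 AND mask = 128
Host part size = 2^7 - 1 = 127
Broadcast last octet = 128 OR 127 = 255

255


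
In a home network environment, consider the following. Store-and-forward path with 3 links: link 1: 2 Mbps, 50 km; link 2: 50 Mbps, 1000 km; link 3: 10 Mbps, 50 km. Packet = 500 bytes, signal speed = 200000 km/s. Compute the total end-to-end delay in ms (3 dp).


Packet = 500 bytes = 4000 bits. Store-and-forward: sum (t_trans + t_prop) per link.
Link 1: t_trans = 4000/(2*10^6) s = 2.0000 ms; t_prop = 50/200000 s = 0.2500 ms; subtotal = 2.2500 ms
Link 2: t_trans = 4000/(50*10^6) s = 0.0800 ms; t_prop = 1000/200000 s = 5.0000 ms; subtotal = 5.0800 ms
Link 3: t_trans = 4000/(10*10^6) s = 0.4000 ms; t_prop = 50/200000 s = 0.2500 ms; subtotal = 0.6500 ms
End-to-end = 2.2500 + 5.0800 + 0.6500 = 7.9800 ms -> 7.980 ms (3 dp)

7.980


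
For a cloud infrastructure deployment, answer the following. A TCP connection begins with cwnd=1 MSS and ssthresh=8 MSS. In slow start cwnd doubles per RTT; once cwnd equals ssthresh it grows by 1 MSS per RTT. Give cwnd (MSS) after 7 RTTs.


RTT 0: cwnd = 1 MSS (initial)
RTT 1: cwnd = 2 MSS (slow start, doubled)
RTT 2: cwnd = 4 MSS (slow start, doubled)
RTT 3: cwnd = 8 MSS (slow start, doubled)
RTT 4: cwnd = 9 MSS (congestion avoidance, +1)
RTT 5: cwnd = 10 MSS (congestion avoidance, +1)
RTT 6: cwnd = 11 MSS (congestion avoidance, +1)
RTT 7: cwnd = 12 MSS (congestion avoidance, +1)

12


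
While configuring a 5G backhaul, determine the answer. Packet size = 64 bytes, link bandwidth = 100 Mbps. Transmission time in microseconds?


Given: packet = 64 bytes, bandwidth = 100 Mbps
Packet in bits = 64 * 8 = 512 bits
Bandwidth = 100 * 10^6 = 100000000 bps
Time = 512 / 100000000 seconds
Time in us = 512 * 10^6 / 100000000 = 5.12

5.12


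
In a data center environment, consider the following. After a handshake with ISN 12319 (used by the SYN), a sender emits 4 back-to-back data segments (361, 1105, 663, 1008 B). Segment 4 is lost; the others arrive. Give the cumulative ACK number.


SYN uses sequence number 12319; first data byte = ISN + 1 = 12320.
Segment 1: SEQ = 12320, len = 361 B, covers [12320, 12680]
Segment 2: SEQ = 12681, len = 1105 B, covers [12681, 13785]
Segment 3: SEQ = 13786, len = 663 B, covers [13786, 14448]
Segment 4: SEQ = 14449, len = 1008 B, covers [14449, 15456] [LOST]
In-order data received: bytes [12320, 14448] (segments 1..3).
Segment 4 missing -> gap begins at byte 14449.
Cumulative ACK = next expected in-order byte = 12320 + 361 + 1105 + 663 = 14449

14449


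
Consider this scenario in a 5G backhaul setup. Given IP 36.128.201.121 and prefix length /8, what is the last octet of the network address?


Given: IP = 36.128.201.121, prefix = /8
Subnet mask = 255.0.0.0
Last octet of IP: 121
Last octet of mask: 0
Network last octet = 121 AND 0 = 0

0


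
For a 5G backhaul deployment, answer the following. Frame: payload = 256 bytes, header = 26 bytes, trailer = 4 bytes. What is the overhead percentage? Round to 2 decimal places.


Given: payload = 256 B, header = 26 B, trailer = 4 B
Overhead bytes = header + trailer = 26 + 4 = 30
Total frame = payload + overhead = 256 + 30 = 286
Overhead % = 30 / 286 * 100 = 10.4895% -> 10.49% (2 dp)

10.49


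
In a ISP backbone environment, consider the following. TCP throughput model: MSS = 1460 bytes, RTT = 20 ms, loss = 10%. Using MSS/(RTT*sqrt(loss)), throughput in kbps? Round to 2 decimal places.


Given: MSS = 1460 bytes, RTT = 20 ms, loss = 10%
RTT in seconds = 20 / 1000 = 0.02
Loss rate = 10% = 0.1
sqrt(loss) = sqrt(0.1) = 0.316227766017
Throughput (bytes/s) = 1460 / (0.02 * 0.316227766017) = 230846.2692
Throughput (kbps) = 230846.2692 * 8 / 1000 = 1846.770154 -> 1846.77 kbps (2 dp)

1846.77


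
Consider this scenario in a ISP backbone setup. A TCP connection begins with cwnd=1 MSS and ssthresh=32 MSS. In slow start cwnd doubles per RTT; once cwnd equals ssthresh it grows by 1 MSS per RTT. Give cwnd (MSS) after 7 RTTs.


RTT 0: cwnd = 1 MSS (initial)
RTT 1: cwnd = 2 MSS (slow start, doubled)
RTT 2: cwnd = 4 MSS (slow start, doubled)
RTT 3: cwnd = 8 MSS (slow start, doubled)
RTT 4: cwnd = 16 MSS (slow start, doubled)
RTT 5: cwnd = 32 MSS (slow start, doubled)
RTT 6: cwnd = 33 MSS (congestion avoidance, +1)
RTT 7: cwnd = 34 MSS (congestion avoidance, +1)

34


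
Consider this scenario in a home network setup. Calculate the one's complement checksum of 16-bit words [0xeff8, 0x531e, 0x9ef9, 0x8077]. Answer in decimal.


Given words: [0xeff8, 0x531e, 0x9ef9, 0x8077]
Step 1: Sum all words
Raw sum = 61432 + 21278 + 40697 + 32887 = 156294
Step 2: Fold carry: (25222 + 2) = 25224
One's complement = ~25224 & 0xFFFF = 40311

40311


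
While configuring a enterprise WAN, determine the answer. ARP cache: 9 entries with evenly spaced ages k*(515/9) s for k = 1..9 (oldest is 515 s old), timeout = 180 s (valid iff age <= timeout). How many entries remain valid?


Ages are k * 515/9 s for k = 1..9 (spacing = 57.2222 s).
Entry k is valid iff k * 515/9 <= 180 iff k <= 9 * 180 / 515 = 3.1456
n_valid = floor(3.1456) = 3
(n_stale = 9 - 3 = 6)

3
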